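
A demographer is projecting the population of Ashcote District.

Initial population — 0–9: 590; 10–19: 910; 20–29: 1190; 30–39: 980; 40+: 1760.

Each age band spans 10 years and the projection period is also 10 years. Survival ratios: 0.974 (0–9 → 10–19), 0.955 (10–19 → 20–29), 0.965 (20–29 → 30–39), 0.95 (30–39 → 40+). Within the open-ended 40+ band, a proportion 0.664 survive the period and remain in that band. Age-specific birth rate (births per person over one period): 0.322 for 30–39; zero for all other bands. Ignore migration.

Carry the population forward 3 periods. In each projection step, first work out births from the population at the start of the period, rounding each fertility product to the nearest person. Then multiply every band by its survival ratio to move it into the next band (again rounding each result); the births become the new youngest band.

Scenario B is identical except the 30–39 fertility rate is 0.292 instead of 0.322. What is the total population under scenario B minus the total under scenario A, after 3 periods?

Numbering the groups 1..5 from youngest to oldest:
After projecting period 1:
Births: 980 × 0.322 = 316
Group 2: 590 × 0.974 = 575
Group 3: 910 × 0.955 = 869
Group 4: 1190 × 0.965 = 1148
Group 5: 980 × 0.95 + 1760 × 0.664 = 931 + 1169 = 2100
→ [316, 575, 869, 1148, 2100]
After projecting period 2:
Births: 1148 × 0.322 = 370
Group 2: 316 × 0.974 = 308
Group 3: 575 × 0.955 = 549
Group 4: 869 × 0.965 = 839
Group 5: 1148 × 0.95 + 2100 × 0.664 = 1091 + 1394 = 2485
→ [370, 308, 549, 839, 2485]
After projecting period 3:
Births: 839 × 0.322 = 270
Group 2: 370 × 0.974 = 360
Group 3: 308 × 0.955 = 294
Group 4: 549 × 0.965 = 530
Group 5: 839 × 0.95 + 2485 × 0.664 = 797 + 1650 = 2447
→ [270, 360, 294, 530, 2447]
Scenario A total after 3 periods: 3901
Scenario B projection —
After projecting period 1:
Births: 980 × 0.292 = 286
Group 2: 590 × 0.974 = 575
Group 3: 910 × 0.955 = 869
Group 4: 1190 × 0.965 = 1148
Group 5: 980 × 0.95 + 1760 × 0.664 = 931 + 1169 = 2100
→ [286, 575, 869, 1148, 2100]
After projecting period 2:
Births: 1148 × 0.292 = 335
Group 2: 286 × 0.974 = 279
Group 3: 575 × 0.955 = 549
Group 4: 869 × 0.965 = 839
Group 5: 1148 × 0.95 + 2100 × 0.664 = 1091 + 1394 = 2485
→ [335, 279, 549, 839, 2485]
After projecting period 3:
Births: 839 × 0.292 = 245
Group 2: 335 × 0.974 = 326
Group 3: 279 × 0.955 = 266
Group 4: 549 × 0.965 = 530
Group 5: 839 × 0.95 + 2485 × 0.664 = 797 + 1650 = 2447
→ [245, 326, 266, 530, 2447]
Scenario B total after 3 periods: 3814
Difference B − A = 3814 − 3901 = -87

-87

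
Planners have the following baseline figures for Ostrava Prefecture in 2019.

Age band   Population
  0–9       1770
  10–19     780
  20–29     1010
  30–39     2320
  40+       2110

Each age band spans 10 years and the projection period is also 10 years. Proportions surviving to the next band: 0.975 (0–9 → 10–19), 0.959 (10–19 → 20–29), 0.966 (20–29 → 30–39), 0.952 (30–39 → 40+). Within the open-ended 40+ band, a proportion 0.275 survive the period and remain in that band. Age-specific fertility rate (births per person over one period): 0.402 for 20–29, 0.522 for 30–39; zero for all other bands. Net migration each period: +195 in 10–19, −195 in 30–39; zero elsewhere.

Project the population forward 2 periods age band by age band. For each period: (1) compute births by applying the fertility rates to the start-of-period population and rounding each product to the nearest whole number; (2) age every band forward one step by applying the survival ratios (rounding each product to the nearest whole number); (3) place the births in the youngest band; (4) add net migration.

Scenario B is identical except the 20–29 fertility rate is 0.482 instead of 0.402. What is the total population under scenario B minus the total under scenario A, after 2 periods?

139

After projecting period 1:
Births: 1010 × 0.402 = 406, 2320 × 0.522 = 1211 — total 1617
10–19: 1770 × 0.975 = 1726
20–29: 780 × 0.959 = 748
30–39: 1010 × 0.966 = 976
40+: 2320 × 0.952 + 2110 × 0.275 = 2209 + 580 = 2789
Net migration: 10–19 + 195 → 1921; 30–39 − 195 → 781
→ [1617, 1921, 748, 781, 2789]
After projecting period 2:
Births: 748 × 0.402 = 301, 781 × 0.522 = 408 — total 709
10–19: 1617 × 0.975 = 1577
20–29: 1921 × 0.959 = 1842
30–39: 748 × 0.966 = 723
40+: 781 × 0.952 + 2789 × 0.275 = 744 + 767 = 1511
Net migration: 10–19 + 195 → 1772; 30–39 − 195 → 528
→ [709, 1772, 1842, 528, 1511]
Scenario A total after 2 periods: 6362
Scenario B projection —
After projecting period 1:
Births: 1010 × 0.482 = 487, 2320 × 0.522 = 1211 — total 1698
10–19: 1770 × 0.975 = 1726
20–29: 780 × 0.959 = 748
30–39: 1010 × 0.966 = 976
40+: 2320 × 0.952 + 2110 × 0.275 = 2209 + 580 = 2789
Net migration: 10–19 + 195 → 1921; 30–39 − 195 → 781
→ [1698, 1921, 748, 781, 2789]
After projecting period 2:
Births: 748 × 0.482 = 361, 781 × 0.522 = 408 — total 769
10–19: 1698 × 0.975 = 1656
20–29: 1921 × 0.959 = 1842
30–39: 748 × 0.966 = 723
40+: 781 × 0.952 + 2789 × 0.275 = 744 + 767 = 1511
Net migration: 10–19 + 195 → 1851; 30–39 − 195 → 528
→ [769, 1851, 1842, 528, 1511]
Scenario B total after 2 periods: 6501
Difference B − A = 6501 − 6362 = 139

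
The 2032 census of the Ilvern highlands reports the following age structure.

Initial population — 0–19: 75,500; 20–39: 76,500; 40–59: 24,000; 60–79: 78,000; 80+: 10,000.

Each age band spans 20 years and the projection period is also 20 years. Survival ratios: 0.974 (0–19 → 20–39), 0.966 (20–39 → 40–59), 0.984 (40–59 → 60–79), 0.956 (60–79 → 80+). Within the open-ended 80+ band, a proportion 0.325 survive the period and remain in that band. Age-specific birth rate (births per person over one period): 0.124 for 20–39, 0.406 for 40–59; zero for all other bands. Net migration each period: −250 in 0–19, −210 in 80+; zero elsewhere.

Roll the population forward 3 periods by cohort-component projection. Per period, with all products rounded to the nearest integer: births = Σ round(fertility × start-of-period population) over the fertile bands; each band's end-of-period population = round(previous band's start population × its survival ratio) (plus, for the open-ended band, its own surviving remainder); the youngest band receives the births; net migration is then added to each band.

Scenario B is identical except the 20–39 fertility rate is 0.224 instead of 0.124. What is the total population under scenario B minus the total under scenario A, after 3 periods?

17878

After projecting period 1:
Births: 76500 × 0.124 = 9486  |  24000 × 0.406 = 9744 → total 19230
20–39: 75500 × 0.974 = 73537
40–59: 76500 × 0.966 = 73899
60–79: 24000 × 0.984 = 23616
80+: 78000 × 0.956 + 10000 × 0.325 = 74568 + 3250 = 77818
Net migration: 0–19 − 250 → 18980; 80+ − 210 → 77608
Population now: 0–19=18980, 20–39=73537, 40–59=73899, 60–79=23616, 80+=77608
After projecting period 2:
Births: 73537 × 0.124 = 9119  |  73899 × 0.406 = 30003 → total 39122
20–39: 18980 × 0.974 = 18487
40–59: 73537 × 0.966 = 71037
60–79: 73899 × 0.984 = 72717
80+: 23616 × 0.956 + 77608 × 0.325 = 22577 + 25223 = 47800
Net migration: 0–19 − 250 → 38872; 80+ − 210 → 47590
Population now: 0–19=38872, 20–39=18487, 40–59=71037, 60–79=72717, 80+=47590
After projecting period 3:
Births: 18487 × 0.124 = 2292  |  71037 × 0.406 = 28841 → total 31133
20–39: 38872 × 0.974 = 37861
40–59: 18487 × 0.966 = 17858
60–79: 71037 × 0.984 = 69900
80+: 72717 × 0.956 + 47590 × 0.325 = 69517 + 15467 = 84984
Net migration: 0–19 − 250 → 30883; 80+ − 210 → 84774
Population now: 0–19=30883, 20–39=37861, 40–59=17858, 60–79=69900, 80+=84774
Scenario A total after 3 periods: 241276
Scenario B projection —
After projecting period 1:
Births: 76500 × 0.224 = 17136  |  24000 × 0.406 = 9744 → total 26880
20–39: 75500 × 0.974 = 73537
40–59: 76500 × 0.966 = 73899
60–79: 24000 × 0.984 = 23616
80+: 78000 × 0.956 + 10000 × 0.325 = 74568 + 3250 = 77818
Net migration: 0–19 − 250 → 26630; 80+ − 210 → 77608
Population now: 0–19=26630, 20–39=73537, 40–59=73899, 60–79=23616, 80+=77608
After projecting period 2:
Births: 73537 × 0.224 = 16472  |  73899 × 0.406 = 30003 → total 46475
20–39: 26630 × 0.974 = 25938
40–59: 73537 × 0.966 = 71037
60–79: 73899 × 0.984 = 72717
80+: 23616 × 0.956 + 77608 × 0.325 = 22577 + 25223 = 47800
Net migration: 0–19 − 250 → 46225; 80+ − 210 → 47590
Population now: 0–19=46225, 20–39=25938, 40–59=71037, 60–79=72717, 80+=47590
After projecting period 3:
Births: 25938 × 0.224 = 5810  |  71037 × 0.406 = 28841 → total 34651
20–39: 46225 × 0.974 = 45023
40–59: 25938 × 0.966 = 25056
60–79: 71037 × 0.984 = 69900
80+: 72717 × 0.956 + 47590 × 0.325 = 69517 + 15467 = 84984
Net migration: 0–19 − 250 → 34401; 80+ − 210 → 84774
Population now: 0–19=34401, 20–39=45023, 40–59=25056, 60–79=69900, 80+=84774
Scenario B total after 3 periods: 259154
Difference B − A = 259154 − 241276 = 17878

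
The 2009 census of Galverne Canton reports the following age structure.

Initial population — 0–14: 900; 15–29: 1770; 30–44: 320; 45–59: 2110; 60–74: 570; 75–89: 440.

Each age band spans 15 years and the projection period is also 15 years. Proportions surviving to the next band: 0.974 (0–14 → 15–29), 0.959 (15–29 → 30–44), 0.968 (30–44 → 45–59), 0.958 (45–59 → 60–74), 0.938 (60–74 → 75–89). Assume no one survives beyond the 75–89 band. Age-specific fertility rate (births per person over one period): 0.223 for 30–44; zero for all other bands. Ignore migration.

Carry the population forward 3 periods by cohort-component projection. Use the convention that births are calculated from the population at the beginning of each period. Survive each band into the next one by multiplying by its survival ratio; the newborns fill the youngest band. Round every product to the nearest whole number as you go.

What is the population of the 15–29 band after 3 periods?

Numbering the groups 1..6 from youngest to oldest:
[period 1]
Births: 320 × 0.223 = 71
Group 2: 900 × 0.974 = 877
Group 3: 1770 × 0.959 = 1697
Group 4: 320 × 0.968 = 310
Group 5: 2110 × 0.958 = 2021
Group 6: 570 × 0.938 = 535
→ [71, 877, 1697, 310, 2021, 535]
[period 2]
Births: 1697 × 0.223 = 378
Group 2: 71 × 0.974 = 69
Group 3: 877 × 0.959 = 841
Group 4: 1697 × 0.968 = 1643
Group 5: 310 × 0.958 = 297
Group 6: 2021 × 0.938 = 1896
→ [378, 69, 841, 1643, 297, 1896]
[period 3]
Births: 841 × 0.223 = 188
Group 2: 378 × 0.974 = 368
Group 3: 69 × 0.959 = 66
Group 4: 841 × 0.968 = 814
Group 5: 1643 × 0.958 = 1574
Group 6: 297 × 0.938 = 279
→ [188, 368, 66, 814, 1574, 279]

368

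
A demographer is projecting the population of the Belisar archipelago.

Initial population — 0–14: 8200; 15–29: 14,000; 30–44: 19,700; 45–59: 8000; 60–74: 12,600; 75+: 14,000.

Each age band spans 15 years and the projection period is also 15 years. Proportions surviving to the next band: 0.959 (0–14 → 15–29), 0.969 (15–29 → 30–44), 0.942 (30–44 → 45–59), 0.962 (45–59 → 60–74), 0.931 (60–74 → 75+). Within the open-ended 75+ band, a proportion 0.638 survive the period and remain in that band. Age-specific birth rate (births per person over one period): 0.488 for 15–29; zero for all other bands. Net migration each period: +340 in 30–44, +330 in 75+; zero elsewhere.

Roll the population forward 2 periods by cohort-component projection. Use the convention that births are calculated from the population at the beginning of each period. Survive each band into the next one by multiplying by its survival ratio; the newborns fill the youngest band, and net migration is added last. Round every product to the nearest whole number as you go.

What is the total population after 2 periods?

After projecting period 1:
Births: 14000 × 0.488 = 6832
15–29: 8200 × 0.959 = 7864
30–44: 14000 × 0.969 = 13566
45–59: 19700 × 0.942 = 18557
60–74: 8000 × 0.962 = 7696
75+: 12600 × 0.931 + 14000 × 0.638 = 11731 + 8932 = 20663
Net migration: 30–44 + 340 → 13906; 75+ + 330 → 20993
Population now: 0–14=6832, 15–29=7864, 30–44=13906, 45–59=18557, 60–74=7696, 75+=20993
After projecting period 2:
Births: 7864 × 0.488 = 3838
15–29: 6832 × 0.959 = 6552
30–44: 7864 × 0.969 = 7620
45–59: 13906 × 0.942 = 13099
60–74: 18557 × 0.962 = 17852
75+: 7696 × 0.931 + 20993 × 0.638 = 7165 + 13394 = 20559
Net migration: 30–44 + 340 → 7960; 75+ + 330 → 20889
Population now: 0–14=3838, 15–29=6552, 30–44=7960, 45–59=13099, 60–74=17852, 75+=20889
Total after period 2: 3838 + 6552 + 7960 + 13099 + 17852 + 20889 = 70190

70190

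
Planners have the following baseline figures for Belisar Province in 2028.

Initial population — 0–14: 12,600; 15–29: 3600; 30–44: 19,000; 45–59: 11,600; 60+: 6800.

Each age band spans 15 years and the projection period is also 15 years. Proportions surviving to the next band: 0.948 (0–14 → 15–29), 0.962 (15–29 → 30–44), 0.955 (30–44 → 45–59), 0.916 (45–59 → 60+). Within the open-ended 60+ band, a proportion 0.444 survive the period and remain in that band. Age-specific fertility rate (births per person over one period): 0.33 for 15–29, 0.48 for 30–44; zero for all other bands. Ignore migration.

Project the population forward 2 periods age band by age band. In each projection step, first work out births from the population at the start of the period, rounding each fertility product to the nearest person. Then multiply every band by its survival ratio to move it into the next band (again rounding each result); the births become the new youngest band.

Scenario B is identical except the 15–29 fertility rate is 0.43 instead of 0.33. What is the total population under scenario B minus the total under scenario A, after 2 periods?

Period 1.
Births: 3600 * 0.33 = 1188 ; 19000 * 0.48 = 9120 → total 10308
15–29: 12600 * 0.948 = 11945
30–44: 3600 * 0.962 = 3463
45–59: 19000 * 0.955 = 18145
60+: 11600 * 0.916 + 6800 * 0.444 = 10626 + 3019 = 13645
Giving 10308 / 11945 / 3463 / 18145 / 13645.
Period 2.
Births: 11945 * 0.33 = 3942 ; 3463 * 0.48 = 1662 → total 5604
15–29: 10308 * 0.948 = 9772
30–44: 11945 * 0.962 = 11491
45–59: 3463 * 0.955 = 3307
60+: 18145 * 0.916 + 13645 * 0.444 = 16621 + 6058 = 22679
Giving 5604 / 9772 / 11491 / 3307 / 22679.
Scenario A total after 2 periods: 52853
Scenario B projection —
Period 1.
Births: 3600 * 0.43 = 1548 ; 19000 * 0.48 = 9120 → total 10668
15–29: 12600 * 0.948 = 11945
30–44: 3600 * 0.962 = 3463
45–59: 19000 * 0.955 = 18145
60+: 11600 * 0.916 + 6800 * 0.444 = 10626 + 3019 = 13645
Giving 10668 / 11945 / 3463 / 18145 / 13645.
Period 2.
Births: 11945 * 0.43 = 5136 ; 3463 * 0.48 = 1662 → total 6798
15–29: 10668 * 0.948 = 10113
30–44: 11945 * 0.962 = 11491
45–59: 3463 * 0.955 = 3307
60+: 18145 * 0.916 + 13645 * 0.444 = 16621 + 6058 = 22679
Giving 6798 / 10113 / 11491 / 3307 / 22679.
Scenario B total after 2 periods: 54388
Difference B − A = 54388 − 52853 = 1535

1535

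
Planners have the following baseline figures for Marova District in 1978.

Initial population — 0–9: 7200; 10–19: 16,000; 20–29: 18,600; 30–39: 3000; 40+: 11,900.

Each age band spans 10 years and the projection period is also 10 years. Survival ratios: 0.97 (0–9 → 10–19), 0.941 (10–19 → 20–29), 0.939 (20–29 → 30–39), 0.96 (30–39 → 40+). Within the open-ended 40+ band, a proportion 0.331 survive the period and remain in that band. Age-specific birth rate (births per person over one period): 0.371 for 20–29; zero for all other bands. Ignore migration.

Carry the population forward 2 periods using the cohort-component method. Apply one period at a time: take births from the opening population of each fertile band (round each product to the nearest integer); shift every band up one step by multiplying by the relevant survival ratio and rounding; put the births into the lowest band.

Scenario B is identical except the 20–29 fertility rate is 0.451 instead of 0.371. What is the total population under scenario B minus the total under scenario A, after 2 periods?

2647

Numbering the groups 1..5 from youngest to oldest:
Period 1.
Births: 18600 × 0.371 = 6901
Group 2: 7200 × 0.97 = 6984
Group 3: 16000 × 0.941 = 15056
Group 4: 18600 × 0.939 = 17465
Group 5: 3000 × 0.96 + 11900 × 0.331 = 2880 + 3939 = 6819
End of period: [6901, 6984, 15056, 17465, 6819]
Period 2.
Births: 15056 × 0.371 = 5586
Group 2: 6901 × 0.97 = 6694
Group 3: 6984 × 0.941 = 6572
Group 4: 15056 × 0.939 = 14138
Group 5: 17465 × 0.96 + 6819 × 0.331 = 16766 + 2257 = 19023
End of period: [5586, 6694, 6572, 14138, 19023]
Scenario A total after 2 periods: 52013
Scenario B projection —
Period 1.
Births: 18600 × 0.451 = 8389
Group 2: 7200 × 0.97 = 6984
Group 3: 16000 × 0.941 = 15056
Group 4: 18600 × 0.939 = 17465
Group 5: 3000 × 0.96 + 11900 × 0.331 = 2880 + 3939 = 6819
End of period: [8389, 6984, 15056, 17465, 6819]
Period 2.
Births: 15056 × 0.451 = 6790
Group 2: 8389 × 0.97 = 8137
Group 3: 6984 × 0.941 = 6572
Group 4: 15056 × 0.939 = 14138
Group 5: 17465 × 0.96 + 6819 × 0.331 = 16766 + 2257 = 19023
End of period: [6790, 8137, 6572, 14138, 19023]
Scenario B total after 2 periods: 54660
Difference B − A = 54660 − 52013 = 2647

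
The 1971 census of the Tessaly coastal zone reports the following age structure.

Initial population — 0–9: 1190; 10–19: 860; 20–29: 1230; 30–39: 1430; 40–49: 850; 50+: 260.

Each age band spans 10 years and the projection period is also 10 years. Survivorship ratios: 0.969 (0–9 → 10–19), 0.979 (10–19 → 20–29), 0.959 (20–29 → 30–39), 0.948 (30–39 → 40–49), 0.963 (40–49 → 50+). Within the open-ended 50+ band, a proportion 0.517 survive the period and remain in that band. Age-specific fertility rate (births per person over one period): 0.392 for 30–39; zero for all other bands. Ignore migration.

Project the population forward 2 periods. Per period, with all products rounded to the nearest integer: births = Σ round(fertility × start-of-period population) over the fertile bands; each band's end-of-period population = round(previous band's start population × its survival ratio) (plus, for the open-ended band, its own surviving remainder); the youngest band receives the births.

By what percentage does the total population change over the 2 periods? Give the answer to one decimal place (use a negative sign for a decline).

0.7

Call the groups 1 to 6, youngest first.
[period 1]
Births: 1430 * 0.392 = 561
Group 2: 1190 * 0.969 = 1153
Group 3: 860 * 0.979 = 842
Group 4: 1230 * 0.959 = 1180
Group 5: 1430 * 0.948 = 1356
Group 6: 850 * 0.963 + 260 * 0.517 = 819 + 134 = 953
Giving 561 / 1153 / 842 / 1180 / 1356 / 953.
[period 2]
Births: 1180 * 0.392 = 463
Group 2: 561 * 0.969 = 544
Group 3: 1153 * 0.979 = 1129
Group 4: 842 * 0.959 = 807
Group 5: 1180 * 0.948 = 1119
Group 6: 1356 * 0.963 + 953 * 0.517 = 1306 + 493 = 1799
Giving 463 / 544 / 1129 / 807 / 1119 / 1799.
Total: 5820 → 5861; change = 41; percentage change = 0.7%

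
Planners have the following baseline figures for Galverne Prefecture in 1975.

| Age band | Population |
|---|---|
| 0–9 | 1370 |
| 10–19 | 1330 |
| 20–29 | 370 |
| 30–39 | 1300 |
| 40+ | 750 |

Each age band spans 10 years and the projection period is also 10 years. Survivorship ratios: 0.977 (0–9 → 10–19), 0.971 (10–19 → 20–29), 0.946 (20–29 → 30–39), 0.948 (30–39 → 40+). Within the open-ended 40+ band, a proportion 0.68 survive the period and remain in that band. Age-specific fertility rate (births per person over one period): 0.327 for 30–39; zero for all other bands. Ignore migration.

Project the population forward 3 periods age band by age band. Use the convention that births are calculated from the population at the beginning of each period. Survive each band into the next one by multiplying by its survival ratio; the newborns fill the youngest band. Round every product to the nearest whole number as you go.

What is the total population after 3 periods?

4332

Period 1:
Births: 1300 * 0.327 = 425
10–19: 1370 * 0.977 = 1338
20–29: 1330 * 0.971 = 1291
30–39: 370 * 0.946 = 350
40+: 1300 * 0.948 + 750 * 0.68 = 1232 + 510 = 1742
Population now: 0–9=425, 10–19=1338, 20–29=1291, 30–39=350, 40+=1742
Period 2:
Births: 350 * 0.327 = 114
10–19: 425 * 0.977 = 415
20–29: 1338 * 0.971 = 1299
30–39: 1291 * 0.946 = 1221
40+: 350 * 0.948 + 1742 * 0.68 = 332 + 1185 = 1517
Population now: 0–9=114, 10–19=415, 20–29=1299, 30–39=1221, 40+=1517
Period 3:
Births: 1221 * 0.327 = 399
10–19: 114 * 0.977 = 111
20–29: 415 * 0.971 = 403
30–39: 1299 * 0.946 = 1229
40+: 1221 * 0.948 + 1517 * 0.68 = 1158 + 1032 = 2190
Population now: 0–9=399, 10–19=111, 20–29=403, 30–39=1229, 40+=2190
Total after period 3: 399 + 111 + 403 + 1229 + 2190 = 4332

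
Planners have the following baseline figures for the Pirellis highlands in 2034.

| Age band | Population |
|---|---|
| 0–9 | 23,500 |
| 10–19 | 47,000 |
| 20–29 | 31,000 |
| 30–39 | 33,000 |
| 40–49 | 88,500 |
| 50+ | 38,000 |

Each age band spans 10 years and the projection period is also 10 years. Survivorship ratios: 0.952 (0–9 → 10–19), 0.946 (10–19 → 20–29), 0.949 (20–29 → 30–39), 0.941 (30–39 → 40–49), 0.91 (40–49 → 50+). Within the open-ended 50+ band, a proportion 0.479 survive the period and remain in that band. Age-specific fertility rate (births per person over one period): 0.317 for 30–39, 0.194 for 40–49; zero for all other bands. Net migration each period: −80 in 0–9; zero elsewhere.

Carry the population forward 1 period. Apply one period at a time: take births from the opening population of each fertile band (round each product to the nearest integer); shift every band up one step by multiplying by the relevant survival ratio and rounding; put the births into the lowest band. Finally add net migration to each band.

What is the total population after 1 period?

253593

Period 1:
Births: 33000 × 0.317 = 10461  |  88500 × 0.194 = 17169 → 27630
10–19: 23500 × 0.952 = 22372
20–29: 47000 × 0.946 = 44462
30–39: 31000 × 0.949 = 29419
40–49: 33000 × 0.941 = 31053
50+: 88500 × 0.91 + 38000 × 0.479 = 80535 + 18202 = 98737
Net migration: 0–9 − 80 → 27550
Giving 27550 / 22372 / 44462 / 29419 / 31053 / 98737.
Total after period 1: 27550 + 22372 + 44462 + 29419 + 31053 + 98737 = 253593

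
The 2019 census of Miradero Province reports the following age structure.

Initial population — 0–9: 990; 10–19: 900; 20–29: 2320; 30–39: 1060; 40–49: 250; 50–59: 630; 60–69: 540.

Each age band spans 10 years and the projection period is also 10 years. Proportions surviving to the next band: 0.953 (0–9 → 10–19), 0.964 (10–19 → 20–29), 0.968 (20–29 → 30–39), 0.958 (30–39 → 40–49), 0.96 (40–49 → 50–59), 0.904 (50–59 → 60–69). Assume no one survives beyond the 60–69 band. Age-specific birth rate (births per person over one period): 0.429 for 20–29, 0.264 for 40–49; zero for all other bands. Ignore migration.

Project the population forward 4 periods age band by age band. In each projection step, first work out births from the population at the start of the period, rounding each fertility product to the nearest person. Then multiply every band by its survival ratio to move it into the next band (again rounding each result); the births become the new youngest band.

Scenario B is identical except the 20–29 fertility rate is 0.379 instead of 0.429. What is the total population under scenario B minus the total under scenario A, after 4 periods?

-274

[period 1]
Births: 2320 × 0.429 = 995 ; 250 × 0.264 = 66 → total 1061
10–19: 990 × 0.953 = 943
20–29: 900 × 0.964 = 868
30–39: 2320 × 0.968 = 2246
40–49: 1060 × 0.958 = 1015
50–59: 250 × 0.96 = 240
60–69: 630 × 0.904 = 570
Giving 1061 / 943 / 868 / 2246 / 1015 / 240 / 570.
[period 2]
Births: 868 × 0.429 = 372 ; 1015 × 0.264 = 268 → total 640
10–19: 1061 × 0.953 = 1011
20–29: 943 × 0.964 = 909
30–39: 868 × 0.968 = 840
40–49: 2246 × 0.958 = 2152
50–59: 1015 × 0.96 = 974
60–69: 240 × 0.904 = 217
Giving 640 / 1011 / 909 / 840 / 2152 / 974 / 217.
[period 3]
Births: 909 × 0.429 = 390 ; 2152 × 0.264 = 568 → total 958
10–19: 640 × 0.953 = 610
20–29: 1011 × 0.964 = 975
30–39: 909 × 0.968 = 880
40–49: 840 × 0.958 = 805
50–59: 2152 × 0.96 = 2066
60–69: 974 × 0.904 = 880
Giving 958 / 610 / 975 / 880 / 805 / 2066 / 880.
[period 4]
Births: 975 × 0.429 = 418 ; 805 × 0.264 = 213 → total 631
10–19: 958 × 0.953 = 913
20–29: 610 × 0.964 = 588
30–39: 975 × 0.968 = 944
40–49: 880 × 0.958 = 843
50–59: 805 × 0.96 = 773
60–69: 2066 × 0.904 = 1868
Giving 631 / 913 / 588 / 944 / 843 / 773 / 1868.
Scenario A total after 4 periods: 6560
Scenario B projection —
[period 1]
Births: 2320 × 0.379 = 879 ; 250 × 0.264 = 66 → total 945
10–19: 990 × 0.953 = 943
20–29: 900 × 0.964 = 868
30–39: 2320 × 0.968 = 2246
40–49: 1060 × 0.958 = 1015
50–59: 250 × 0.96 = 240
60–69: 630 × 0.904 = 570
Giving 945 / 943 / 868 / 2246 / 1015 / 240 / 570.
[period 2]
Births: 868 × 0.379 = 329 ; 1015 × 0.264 = 268 → total 597
10–19: 945 × 0.953 = 901
20–29: 943 × 0.964 = 909
30–39: 868 × 0.968 = 840
40–49: 2246 × 0.958 = 2152
50–59: 1015 × 0.96 = 974
60–69: 240 × 0.904 = 217
Giving 597 / 901 / 909 / 840 / 2152 / 974 / 217.
[period 3]
Births: 909 × 0.379 = 345 ; 2152 × 0.264 = 568 → total 913
10–19: 597 × 0.953 = 569
20–29: 901 × 0.964 = 869
30–39: 909 × 0.968 = 880
40–49: 840 × 0.958 = 805
50–59: 2152 × 0.96 = 2066
60–69: 974 × 0.904 = 880
Giving 913 / 569 / 869 / 880 / 805 / 2066 / 880.
[period 4]
Births: 869 × 0.379 = 329 ; 805 × 0.264 = 213 → total 542
10–19: 913 × 0.953 = 870
20–29: 569 × 0.964 = 549
30–39: 869 × 0.968 = 841
40–49: 880 × 0.958 = 843
50–59: 805 × 0.96 = 773
60–69: 2066 × 0.904 = 1868
Giving 542 / 870 / 549 / 841 / 843 / 773 / 1868.
Scenario B total after 4 periods: 6286
Difference B − A = 6286 − 6560 = -274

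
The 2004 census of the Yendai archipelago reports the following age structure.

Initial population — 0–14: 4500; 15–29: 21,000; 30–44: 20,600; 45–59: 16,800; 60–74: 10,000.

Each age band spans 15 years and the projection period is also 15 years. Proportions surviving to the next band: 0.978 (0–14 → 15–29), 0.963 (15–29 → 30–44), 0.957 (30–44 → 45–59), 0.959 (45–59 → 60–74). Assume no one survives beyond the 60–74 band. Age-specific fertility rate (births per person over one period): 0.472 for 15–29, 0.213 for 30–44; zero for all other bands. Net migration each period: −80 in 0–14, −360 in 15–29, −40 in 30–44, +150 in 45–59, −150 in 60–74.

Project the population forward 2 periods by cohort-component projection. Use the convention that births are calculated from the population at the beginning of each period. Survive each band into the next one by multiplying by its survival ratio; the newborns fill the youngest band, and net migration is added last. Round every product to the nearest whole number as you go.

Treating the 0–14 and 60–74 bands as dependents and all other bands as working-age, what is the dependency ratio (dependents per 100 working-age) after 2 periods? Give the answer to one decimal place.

67.9

Let band 1 be 0–14 through band 5 = 60–74.
After projecting period 1:
Births: 21000 × 0.472 = 9912 ; 20600 × 0.213 = 4388 — total 14300
Band 2: 4500 × 0.978 = 4401
Band 3: 21000 × 0.963 = 20223
Band 4: 20600 × 0.957 = 19714
Band 5: 16800 × 0.959 = 16111
Net migration: Band 1 − 80 → 14220; Band 2 − 360 → 4041; Band 3 − 40 → 20183; Band 4 + 150 → 19864; Band 5 − 150 → 15961
End of period: [14220, 4041, 20183, 19864, 15961]
After projecting period 2:
Births: 4041 × 0.472 = 1907 ; 20183 × 0.213 = 4299 — total 6206
Band 2: 14220 × 0.978 = 13907
Band 3: 4041 × 0.963 = 3891
Band 4: 20183 × 0.957 = 19315
Band 5: 19864 × 0.959 = 19050
Net migration: Band 1 − 80 → 6126; Band 2 − 360 → 13547; Band 3 − 40 → 3851; Band 4 + 150 → 19465; Band 5 − 150 → 18900
End of period: [6126, 13547, 3851, 19465, 18900]
Dependents (band 0–14 + band 60–74) = 6126 + 18900 = 25026; working-age = 36863; ratio = 25026/36863 × 100 = 67.9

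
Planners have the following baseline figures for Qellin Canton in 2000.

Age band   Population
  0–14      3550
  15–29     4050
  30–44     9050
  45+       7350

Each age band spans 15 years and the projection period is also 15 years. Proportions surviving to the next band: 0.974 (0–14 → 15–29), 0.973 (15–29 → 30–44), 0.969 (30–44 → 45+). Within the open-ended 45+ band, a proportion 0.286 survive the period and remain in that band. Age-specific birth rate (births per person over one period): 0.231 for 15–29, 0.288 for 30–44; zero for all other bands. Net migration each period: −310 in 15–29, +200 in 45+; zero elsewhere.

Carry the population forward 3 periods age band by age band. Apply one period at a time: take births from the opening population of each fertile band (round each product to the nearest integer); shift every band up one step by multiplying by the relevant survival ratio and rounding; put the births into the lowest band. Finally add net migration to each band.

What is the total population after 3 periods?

Numbering the groups 1..4 from youngest to oldest:
— Period 1 —
Births: 4050 × 0.231 = 936  |  9050 × 0.288 = 2606 ⇒ total 3542
Group 2: 3550 × 0.974 = 3458
Group 3: 4050 × 0.973 = 3941
Group 4: 9050 × 0.969 + 7350 × 0.286 = 8769 + 2102 = 10871
Net migration: Group 2 − 310 → 3148; Group 4 + 200 → 11071
End of period: [3542, 3148, 3941, 11071]
— Period 2 —
Births: 3148 × 0.231 = 727  |  3941 × 0.288 = 1135 ⇒ total 1862
Group 2: 3542 × 0.974 = 3450
Group 3: 3148 × 0.973 = 3063
Group 4: 3941 × 0.969 + 11071 × 0.286 = 3819 + 3166 = 6985
Net migration: Group 2 − 310 → 3140; Group 4 + 200 → 7185
End of period: [1862, 3140, 3063, 7185]
— Period 3 —
Births: 3140 × 0.231 = 725  |  3063 × 0.288 = 882 ⇒ total 1607
Group 2: 1862 × 0.974 = 1814
Group 3: 3140 × 0.973 = 3055
Group 4: 3063 × 0.969 + 7185 × 0.286 = 2968 + 2055 = 5023
Net migration: Group 2 − 310 → 1504; Group 4 + 200 → 5223
End of period: [1607, 1504, 3055, 5223]
Total after period 3: 1607 + 1504 + 3055 + 5223 = 11389

11389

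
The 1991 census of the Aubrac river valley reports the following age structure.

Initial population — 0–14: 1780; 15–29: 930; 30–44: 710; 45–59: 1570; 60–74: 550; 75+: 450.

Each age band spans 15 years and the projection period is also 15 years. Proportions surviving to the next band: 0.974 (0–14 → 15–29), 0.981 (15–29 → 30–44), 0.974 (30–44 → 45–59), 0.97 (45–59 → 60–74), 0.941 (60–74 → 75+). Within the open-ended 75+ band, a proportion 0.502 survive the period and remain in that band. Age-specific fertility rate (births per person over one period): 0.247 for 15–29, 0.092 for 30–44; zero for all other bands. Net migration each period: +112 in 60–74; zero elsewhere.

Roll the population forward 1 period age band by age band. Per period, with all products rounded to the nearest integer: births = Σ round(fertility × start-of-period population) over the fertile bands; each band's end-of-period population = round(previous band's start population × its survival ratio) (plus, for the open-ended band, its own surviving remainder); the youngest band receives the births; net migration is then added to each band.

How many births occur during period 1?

Call the groups 1 to 6, youngest first.
After projecting period 1:
Births: 930 × 0.247 = 230, 710 × 0.092 = 65 — total 295
Group 2: 1780 × 0.974 = 1734
Group 3: 930 × 0.981 = 912
Group 4: 710 × 0.974 = 692
Group 5: 1570 × 0.97 = 1523
Group 6: 550 × 0.941 + 450 × 0.502 = 518 + 226 = 744
Net migration: Group 5 + 112 → 1635
Population now: 0–14=295, 15–29=1734, 30–44=912, 45–59=692, 60–74=1635, 75+=744

295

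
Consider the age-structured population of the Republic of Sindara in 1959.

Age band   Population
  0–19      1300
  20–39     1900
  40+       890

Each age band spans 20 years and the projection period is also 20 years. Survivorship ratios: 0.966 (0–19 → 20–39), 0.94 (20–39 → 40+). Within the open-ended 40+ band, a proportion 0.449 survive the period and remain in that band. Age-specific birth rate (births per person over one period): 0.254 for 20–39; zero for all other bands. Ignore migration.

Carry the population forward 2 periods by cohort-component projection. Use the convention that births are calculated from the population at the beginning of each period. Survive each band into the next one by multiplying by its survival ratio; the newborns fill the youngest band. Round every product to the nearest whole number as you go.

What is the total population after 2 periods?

2949

— Period 1 —
Births: 1900 × 0.254 = 483
20–39: 1300 × 0.966 = 1256
40+: 1900 × 0.94 + 890 × 0.449 = 1786 + 400 = 2186
End of period: [483, 1256, 2186]
— Period 2 —
Births: 1256 × 0.254 = 319
20–39: 483 × 0.966 = 467
40+: 1256 × 0.94 + 2186 × 0.449 = 1181 + 982 = 2163
End of period: [319, 467, 2163]
Total after period 2: 319 + 467 + 2163 = 2949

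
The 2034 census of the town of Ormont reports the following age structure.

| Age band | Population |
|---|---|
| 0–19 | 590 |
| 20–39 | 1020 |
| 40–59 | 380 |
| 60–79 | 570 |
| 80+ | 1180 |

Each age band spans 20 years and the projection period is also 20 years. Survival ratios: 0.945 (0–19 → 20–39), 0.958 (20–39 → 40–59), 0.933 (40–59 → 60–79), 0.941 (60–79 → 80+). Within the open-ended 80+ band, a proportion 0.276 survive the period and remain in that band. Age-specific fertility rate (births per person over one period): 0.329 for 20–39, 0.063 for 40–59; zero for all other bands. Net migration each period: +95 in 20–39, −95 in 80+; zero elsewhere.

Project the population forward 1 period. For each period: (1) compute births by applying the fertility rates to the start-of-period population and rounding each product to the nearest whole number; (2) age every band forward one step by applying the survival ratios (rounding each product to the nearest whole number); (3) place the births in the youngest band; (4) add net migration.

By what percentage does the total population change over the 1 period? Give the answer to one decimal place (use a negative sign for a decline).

-16.8

(Bands numbered youngest = 1 to oldest = 5.)
After projecting period 1:
Births: 1020 * 0.329 = 336, 380 * 0.063 = 24 — total 360
Band 2: 590 * 0.945 = 558
Band 3: 1020 * 0.958 = 977
Band 4: 380 * 0.933 = 355
Band 5: 570 * 0.941 + 1180 * 0.276 = 536 + 326 = 862
Net migration: Band 2 + 95 → 653; Band 5 − 95 → 767
Population now: 0–19=360, 20–39=653, 40–59=977, 60–79=355, 80+=767
Total: 3740 → 3112; change = -628; percentage change = -16.8%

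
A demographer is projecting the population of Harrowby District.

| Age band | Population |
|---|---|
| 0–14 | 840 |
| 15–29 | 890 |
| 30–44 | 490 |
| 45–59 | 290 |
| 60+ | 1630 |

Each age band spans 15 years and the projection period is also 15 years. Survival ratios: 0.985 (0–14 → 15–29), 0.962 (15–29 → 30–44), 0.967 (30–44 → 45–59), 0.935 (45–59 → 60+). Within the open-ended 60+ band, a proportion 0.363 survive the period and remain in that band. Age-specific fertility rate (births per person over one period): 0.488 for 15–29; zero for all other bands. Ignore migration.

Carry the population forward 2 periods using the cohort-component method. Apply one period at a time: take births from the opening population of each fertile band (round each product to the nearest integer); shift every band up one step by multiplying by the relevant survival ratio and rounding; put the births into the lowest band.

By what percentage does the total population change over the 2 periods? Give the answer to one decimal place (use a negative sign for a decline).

-22.4

Period 1.
Births: 890 × 0.488 = 434
15–29: 840 × 0.985 = 827
30–44: 890 × 0.962 = 856
45–59: 490 × 0.967 = 474
60+: 290 × 0.935 + 1630 × 0.363 = 271 + 592 = 863
Giving 434 / 827 / 856 / 474 / 863.
Period 2.
Births: 827 × 0.488 = 404
15–29: 434 × 0.985 = 427
30–44: 827 × 0.962 = 796
45–59: 856 × 0.967 = 828
60+: 474 × 0.935 + 863 × 0.363 = 443 + 313 = 756
Giving 404 / 427 / 796 / 828 / 756.
Total: 4140 → 3211; change = -929; percentage change = -22.4%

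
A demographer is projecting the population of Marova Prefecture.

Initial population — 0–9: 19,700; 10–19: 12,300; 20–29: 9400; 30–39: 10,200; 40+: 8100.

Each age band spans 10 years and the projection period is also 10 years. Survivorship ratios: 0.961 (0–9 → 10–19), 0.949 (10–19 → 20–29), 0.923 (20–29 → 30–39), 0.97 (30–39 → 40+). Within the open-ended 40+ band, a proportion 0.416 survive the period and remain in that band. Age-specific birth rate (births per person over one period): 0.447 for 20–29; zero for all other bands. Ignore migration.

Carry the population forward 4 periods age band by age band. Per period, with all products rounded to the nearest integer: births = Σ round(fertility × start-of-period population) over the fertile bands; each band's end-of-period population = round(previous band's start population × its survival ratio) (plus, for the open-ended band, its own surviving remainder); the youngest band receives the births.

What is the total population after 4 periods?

After projecting period 1:
Births: 9400 × 0.447 = 4202
10–19: 19700 × 0.961 = 18932
20–29: 12300 × 0.949 = 11673
30–39: 9400 × 0.923 = 8676
40+: 10200 × 0.97 + 8100 × 0.416 = 9894 + 3370 = 13264
Population now: 0–9=4202, 10–19=18932, 20–29=11673, 30–39=8676, 40+=13264
After projecting period 2:
Births: 11673 × 0.447 = 5218
10–19: 4202 × 0.961 = 4038
20–29: 18932 × 0.949 = 17966
30–39: 11673 × 0.923 = 10774
40+: 8676 × 0.97 + 13264 × 0.416 = 8416 + 5518 = 13934
Population now: 0–9=5218, 10–19=4038, 20–29=17966, 30–39=10774, 40+=13934
After projecting period 3:
Births: 17966 × 0.447 = 8031
10–19: 5218 × 0.961 = 5014
20–29: 4038 × 0.949 = 3832
30–39: 17966 × 0.923 = 16583
40+: 10774 × 0.97 + 13934 × 0.416 = 10451 + 5797 = 16248
Population now: 0–9=8031, 10–19=5014, 20–29=3832, 30–39=16583, 40+=16248
After projecting period 4:
Births: 3832 × 0.447 = 1713
10–19: 8031 × 0.961 = 7718
20–29: 5014 × 0.949 = 4758
30–39: 3832 × 0.923 = 3537
40+: 16583 × 0.97 + 16248 × 0.416 = 16086 + 6759 = 22845
Population now: 0–9=1713, 10–19=7718, 20–29=4758, 30–39=3537, 40+=22845
Total after period 4: 1713 + 7718 + 4758 + 3537 + 22845 = 40571

40571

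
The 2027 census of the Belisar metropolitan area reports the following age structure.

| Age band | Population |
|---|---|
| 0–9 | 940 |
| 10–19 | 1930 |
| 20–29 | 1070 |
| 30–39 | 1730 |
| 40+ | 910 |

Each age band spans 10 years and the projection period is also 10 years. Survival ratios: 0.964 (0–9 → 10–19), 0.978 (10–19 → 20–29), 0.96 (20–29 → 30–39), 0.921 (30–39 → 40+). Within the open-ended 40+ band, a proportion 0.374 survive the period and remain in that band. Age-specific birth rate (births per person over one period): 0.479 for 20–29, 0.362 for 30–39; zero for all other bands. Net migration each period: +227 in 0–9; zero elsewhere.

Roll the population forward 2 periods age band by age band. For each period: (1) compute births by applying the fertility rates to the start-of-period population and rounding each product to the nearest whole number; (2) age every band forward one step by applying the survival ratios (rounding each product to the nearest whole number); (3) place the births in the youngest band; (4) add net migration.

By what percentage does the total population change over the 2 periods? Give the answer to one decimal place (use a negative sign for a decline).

9.2

Let band 1 be 0–9 through band 5 = 40+.
Period 1:
Births: 1070 * 0.479 = 513 ; 1730 * 0.362 = 626 ⇒ total 1139
Band 2: 940 * 0.964 = 906
Band 3: 1930 * 0.978 = 1888
Band 4: 1070 * 0.96 = 1027
Band 5: 1730 * 0.921 + 910 * 0.374 = 1593 + 340 = 1933
Net migration: Band 1 + 227 → 1366
→ [1366, 906, 1888, 1027, 1933]
Period 2:
Births: 1888 * 0.479 = 904 ; 1027 * 0.362 = 372 ⇒ total 1276
Band 2: 1366 * 0.964 = 1317
Band 3: 906 * 0.978 = 886
Band 4: 1888 * 0.96 = 1812
Band 5: 1027 * 0.921 + 1933 * 0.374 = 946 + 723 = 1669
Net migration: Band 1 + 227 → 1503
→ [1503, 1317, 886, 1812, 1669]
Total: 6580 → 7187; change = 607; percentage change = 9.2%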